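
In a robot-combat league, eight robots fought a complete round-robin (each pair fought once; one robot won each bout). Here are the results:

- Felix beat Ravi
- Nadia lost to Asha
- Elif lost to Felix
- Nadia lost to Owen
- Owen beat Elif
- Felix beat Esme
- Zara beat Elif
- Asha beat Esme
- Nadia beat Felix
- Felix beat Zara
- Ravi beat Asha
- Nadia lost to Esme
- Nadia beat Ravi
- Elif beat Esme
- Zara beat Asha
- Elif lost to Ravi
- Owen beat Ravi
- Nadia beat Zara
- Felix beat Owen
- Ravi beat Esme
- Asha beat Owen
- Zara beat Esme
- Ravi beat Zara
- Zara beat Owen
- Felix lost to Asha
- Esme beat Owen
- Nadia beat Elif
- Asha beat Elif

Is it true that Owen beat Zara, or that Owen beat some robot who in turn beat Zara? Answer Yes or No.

Yes

Owen did not beat Zara directly.
Owen beat Ravi, Nadia, Elif. Of those, Ravi beat Zara.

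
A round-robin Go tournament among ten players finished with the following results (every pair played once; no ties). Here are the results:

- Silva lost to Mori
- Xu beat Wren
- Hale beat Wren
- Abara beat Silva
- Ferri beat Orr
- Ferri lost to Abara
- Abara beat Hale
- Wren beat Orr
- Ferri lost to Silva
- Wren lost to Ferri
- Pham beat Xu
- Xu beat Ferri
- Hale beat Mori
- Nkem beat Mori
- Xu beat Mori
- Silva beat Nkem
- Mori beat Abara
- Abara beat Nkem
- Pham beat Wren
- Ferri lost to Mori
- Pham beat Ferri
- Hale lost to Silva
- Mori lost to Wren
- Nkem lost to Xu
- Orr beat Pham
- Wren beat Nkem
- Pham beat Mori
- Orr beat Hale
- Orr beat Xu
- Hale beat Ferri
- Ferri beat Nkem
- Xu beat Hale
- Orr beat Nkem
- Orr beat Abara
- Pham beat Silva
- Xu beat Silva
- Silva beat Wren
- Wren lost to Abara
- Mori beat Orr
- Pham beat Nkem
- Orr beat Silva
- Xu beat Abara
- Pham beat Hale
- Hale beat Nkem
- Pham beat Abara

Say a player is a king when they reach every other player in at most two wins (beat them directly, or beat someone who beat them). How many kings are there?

Hale cannot reach Pham, Xu in two steps.
Pham reaches everyone (king).
Wren reaches everyone (king).
Nkem cannot reach Hale, Pham, Wren, Xu in two steps.
Silva cannot reach Pham, Abara, Xu in two steps.
Orr reaches everyone (king).
Mori reaches everyone (king).
Abara cannot reach Pham, Xu in two steps.
Xu cannot reach Pham in two steps.
Ferri reaches everyone (king).
Kings: Pham, Wren, Orr, Mori, Ferri — 5.

5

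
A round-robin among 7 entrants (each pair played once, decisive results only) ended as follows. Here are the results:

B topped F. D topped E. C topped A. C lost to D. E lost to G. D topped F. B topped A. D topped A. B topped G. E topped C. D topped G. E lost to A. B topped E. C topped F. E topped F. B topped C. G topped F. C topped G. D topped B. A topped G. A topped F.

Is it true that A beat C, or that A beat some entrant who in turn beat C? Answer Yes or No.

A did not beat C directly.
A beat E, F, G. Of those, E beat C.

Yes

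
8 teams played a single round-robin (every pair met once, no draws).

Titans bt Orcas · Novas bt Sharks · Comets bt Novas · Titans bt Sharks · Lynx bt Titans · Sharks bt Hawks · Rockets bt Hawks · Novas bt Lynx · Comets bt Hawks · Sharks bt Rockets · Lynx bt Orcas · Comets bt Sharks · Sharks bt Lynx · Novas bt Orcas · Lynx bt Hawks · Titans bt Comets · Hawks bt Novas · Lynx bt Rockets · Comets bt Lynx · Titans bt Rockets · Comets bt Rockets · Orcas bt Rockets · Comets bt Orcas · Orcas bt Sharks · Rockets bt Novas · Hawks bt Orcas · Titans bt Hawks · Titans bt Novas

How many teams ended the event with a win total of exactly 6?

2

Win totals: Sharks 3, Orcas 2, Titans 6, Hawks 2, Comets 6, Novas 3, Rockets 2, Lynx 4.
Exactly 6: Titans, Comets — 2 teams.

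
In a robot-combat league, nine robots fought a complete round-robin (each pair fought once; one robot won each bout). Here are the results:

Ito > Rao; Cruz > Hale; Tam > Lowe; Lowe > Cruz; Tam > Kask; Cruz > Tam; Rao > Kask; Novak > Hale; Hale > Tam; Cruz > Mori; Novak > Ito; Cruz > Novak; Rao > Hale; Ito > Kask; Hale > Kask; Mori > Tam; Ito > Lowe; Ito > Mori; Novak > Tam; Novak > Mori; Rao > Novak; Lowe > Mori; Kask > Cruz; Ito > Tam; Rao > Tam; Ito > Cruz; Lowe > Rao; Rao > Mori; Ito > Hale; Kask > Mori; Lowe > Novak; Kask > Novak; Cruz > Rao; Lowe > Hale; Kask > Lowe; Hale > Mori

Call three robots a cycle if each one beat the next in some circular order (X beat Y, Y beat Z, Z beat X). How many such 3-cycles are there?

Win totals: Hale 3, Cruz 5, Lowe 5, Rao 5, Ito 7, Kask 4, Novak 4, Tam 2, Mori 1.
A robot with w wins dominates both others in C(w,2) triples; summing gives 3 + 10 + 10 + 10 + 21 + 6 + 6 + 1 + 0 = 67 transitive triples.
Total triples C(9,3) = 84, so cyclic triples = 84 − 67 = 17.

17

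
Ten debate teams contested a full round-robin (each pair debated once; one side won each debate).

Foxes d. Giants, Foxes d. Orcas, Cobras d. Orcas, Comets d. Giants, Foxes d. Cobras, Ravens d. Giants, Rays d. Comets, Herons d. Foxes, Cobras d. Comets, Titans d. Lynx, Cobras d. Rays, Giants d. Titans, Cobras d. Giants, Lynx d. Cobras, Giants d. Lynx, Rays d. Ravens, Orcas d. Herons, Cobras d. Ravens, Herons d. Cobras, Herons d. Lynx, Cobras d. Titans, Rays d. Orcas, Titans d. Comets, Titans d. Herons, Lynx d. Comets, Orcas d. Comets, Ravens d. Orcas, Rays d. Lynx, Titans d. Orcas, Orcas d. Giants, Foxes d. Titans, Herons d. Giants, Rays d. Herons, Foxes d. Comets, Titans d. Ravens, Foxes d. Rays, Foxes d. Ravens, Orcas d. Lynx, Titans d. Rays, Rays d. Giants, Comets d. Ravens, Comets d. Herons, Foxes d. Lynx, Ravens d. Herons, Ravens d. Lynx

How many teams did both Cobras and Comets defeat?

Cobras beat: Rays, Titans, Giants, Ravens, Comets, Orcas.
Comets beat: Herons, Giants, Ravens.
Both beat: Giants, Ravens — 2.

2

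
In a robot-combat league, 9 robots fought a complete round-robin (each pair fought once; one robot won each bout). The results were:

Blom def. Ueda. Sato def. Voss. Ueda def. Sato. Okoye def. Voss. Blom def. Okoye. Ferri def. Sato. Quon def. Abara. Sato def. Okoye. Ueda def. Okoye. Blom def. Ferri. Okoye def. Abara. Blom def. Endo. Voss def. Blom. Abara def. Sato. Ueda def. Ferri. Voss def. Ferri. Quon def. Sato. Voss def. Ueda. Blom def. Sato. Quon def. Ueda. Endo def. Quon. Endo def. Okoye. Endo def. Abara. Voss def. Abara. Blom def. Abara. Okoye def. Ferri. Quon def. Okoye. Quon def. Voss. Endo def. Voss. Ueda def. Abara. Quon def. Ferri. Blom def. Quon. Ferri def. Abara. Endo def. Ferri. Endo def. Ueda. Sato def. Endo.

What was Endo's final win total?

6

Endo's results: beat Okoye, Abara, Quon, Voss, Ferri, Ueda; lost to Blom, Sato.
That is 6 wins.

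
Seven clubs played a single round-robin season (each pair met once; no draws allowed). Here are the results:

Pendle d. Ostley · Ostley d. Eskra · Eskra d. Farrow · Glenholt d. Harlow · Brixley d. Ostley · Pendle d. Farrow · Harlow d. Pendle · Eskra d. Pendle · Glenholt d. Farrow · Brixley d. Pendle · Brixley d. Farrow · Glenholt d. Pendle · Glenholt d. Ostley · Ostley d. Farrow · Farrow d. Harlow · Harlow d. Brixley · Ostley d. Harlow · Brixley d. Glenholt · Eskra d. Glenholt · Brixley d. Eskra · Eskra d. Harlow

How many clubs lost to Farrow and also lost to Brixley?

Farrow beat: Harlow.
Brixley beat: Farrow, Eskra, Glenholt, Ostley, Pendle.
No one was beaten by both.

0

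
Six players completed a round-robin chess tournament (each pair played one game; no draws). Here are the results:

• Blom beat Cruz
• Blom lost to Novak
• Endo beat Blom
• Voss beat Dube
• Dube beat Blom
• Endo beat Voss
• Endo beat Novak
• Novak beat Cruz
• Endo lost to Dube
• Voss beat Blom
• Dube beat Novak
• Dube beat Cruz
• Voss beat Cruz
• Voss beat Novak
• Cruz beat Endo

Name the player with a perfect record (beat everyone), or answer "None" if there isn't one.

Highest win total is Voss with 4 (out of 5 possible).
Voss lost to Endo, so no player went undefeated.

None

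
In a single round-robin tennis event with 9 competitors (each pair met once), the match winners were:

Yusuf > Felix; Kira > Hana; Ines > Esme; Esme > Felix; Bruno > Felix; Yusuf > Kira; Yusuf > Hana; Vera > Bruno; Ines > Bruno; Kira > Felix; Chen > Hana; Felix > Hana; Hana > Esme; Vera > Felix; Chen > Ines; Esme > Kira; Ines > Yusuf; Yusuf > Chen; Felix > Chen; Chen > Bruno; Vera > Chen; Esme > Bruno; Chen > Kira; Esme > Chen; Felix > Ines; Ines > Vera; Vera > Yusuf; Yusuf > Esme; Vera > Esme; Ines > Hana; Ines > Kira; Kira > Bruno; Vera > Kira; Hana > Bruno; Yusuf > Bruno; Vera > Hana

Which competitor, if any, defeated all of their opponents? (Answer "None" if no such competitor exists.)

Highest win total is Vera with 7 (out of 8 possible).
Vera lost to Ines, so no competitor went undefeated.

None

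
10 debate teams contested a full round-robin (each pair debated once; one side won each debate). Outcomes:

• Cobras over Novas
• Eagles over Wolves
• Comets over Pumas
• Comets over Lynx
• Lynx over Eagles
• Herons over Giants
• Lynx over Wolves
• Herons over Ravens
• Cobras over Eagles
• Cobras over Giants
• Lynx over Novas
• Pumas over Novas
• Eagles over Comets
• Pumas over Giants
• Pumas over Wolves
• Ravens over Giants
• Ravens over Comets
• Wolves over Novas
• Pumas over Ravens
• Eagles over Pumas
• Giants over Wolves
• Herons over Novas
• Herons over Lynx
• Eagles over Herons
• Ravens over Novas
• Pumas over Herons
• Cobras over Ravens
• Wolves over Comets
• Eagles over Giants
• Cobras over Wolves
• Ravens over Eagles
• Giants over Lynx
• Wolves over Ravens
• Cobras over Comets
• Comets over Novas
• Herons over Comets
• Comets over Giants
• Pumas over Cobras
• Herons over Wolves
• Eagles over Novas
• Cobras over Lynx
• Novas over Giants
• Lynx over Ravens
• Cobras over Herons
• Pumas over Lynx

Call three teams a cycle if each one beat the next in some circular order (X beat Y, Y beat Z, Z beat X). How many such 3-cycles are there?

19

Win totals: Wolves 3, Lynx 4, Pumas 7, Cobras 8, Ravens 4, Herons 6, Novas 1, Giants 2, Eagles 6, Comets 4.
A team with w wins dominates both others in C(w,2) triples; summing gives 3 + 6 + 21 + 28 + 6 + 15 + 0 + 1 + 15 + 6 = 101 transitive triples.
Total triples C(10,3) = 120, so cyclic triples = 120 − 101 = 19.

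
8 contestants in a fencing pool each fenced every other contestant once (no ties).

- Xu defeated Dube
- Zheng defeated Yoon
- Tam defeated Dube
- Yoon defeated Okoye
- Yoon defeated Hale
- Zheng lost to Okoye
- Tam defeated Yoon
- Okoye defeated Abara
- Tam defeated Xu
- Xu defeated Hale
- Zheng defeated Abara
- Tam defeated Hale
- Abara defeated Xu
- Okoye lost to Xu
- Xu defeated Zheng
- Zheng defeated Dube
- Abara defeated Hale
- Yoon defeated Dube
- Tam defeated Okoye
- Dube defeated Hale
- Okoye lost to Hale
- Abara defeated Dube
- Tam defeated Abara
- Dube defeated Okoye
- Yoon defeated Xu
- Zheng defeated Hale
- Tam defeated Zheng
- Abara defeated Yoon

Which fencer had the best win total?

Tam

Win totals: Dube 2, Okoye 2, Tam 7, Hale 1, Zheng 4, Abara 4, Xu 4, Yoon 4.
Tam leads with 7 wins (next highest: 4).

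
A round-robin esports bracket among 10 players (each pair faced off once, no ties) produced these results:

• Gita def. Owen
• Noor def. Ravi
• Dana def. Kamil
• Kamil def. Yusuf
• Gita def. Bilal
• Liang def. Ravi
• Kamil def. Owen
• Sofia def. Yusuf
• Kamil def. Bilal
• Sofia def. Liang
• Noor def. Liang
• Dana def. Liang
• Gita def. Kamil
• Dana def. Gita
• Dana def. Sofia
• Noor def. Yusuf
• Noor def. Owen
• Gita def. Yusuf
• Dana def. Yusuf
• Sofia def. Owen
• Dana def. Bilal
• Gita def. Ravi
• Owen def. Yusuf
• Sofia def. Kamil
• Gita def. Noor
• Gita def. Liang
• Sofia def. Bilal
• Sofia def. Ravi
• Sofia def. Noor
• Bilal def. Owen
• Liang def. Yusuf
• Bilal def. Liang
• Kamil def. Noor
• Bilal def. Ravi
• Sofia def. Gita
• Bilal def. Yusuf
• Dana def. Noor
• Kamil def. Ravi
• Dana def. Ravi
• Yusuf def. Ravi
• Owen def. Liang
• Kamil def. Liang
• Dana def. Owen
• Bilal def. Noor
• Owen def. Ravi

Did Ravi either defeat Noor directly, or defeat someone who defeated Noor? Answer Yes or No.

No

Ravi did not beat Noor directly.
Ravi beat no one, so there is no intermediate player.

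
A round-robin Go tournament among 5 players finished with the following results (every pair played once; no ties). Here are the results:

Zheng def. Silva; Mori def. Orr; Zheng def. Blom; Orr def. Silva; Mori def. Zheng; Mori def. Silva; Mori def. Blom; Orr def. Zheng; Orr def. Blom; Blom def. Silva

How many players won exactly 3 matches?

1

Win totals: Zheng 2, Orr 3, Silva 0, Blom 1, Mori 4.
Exactly 3: Orr — 1 player.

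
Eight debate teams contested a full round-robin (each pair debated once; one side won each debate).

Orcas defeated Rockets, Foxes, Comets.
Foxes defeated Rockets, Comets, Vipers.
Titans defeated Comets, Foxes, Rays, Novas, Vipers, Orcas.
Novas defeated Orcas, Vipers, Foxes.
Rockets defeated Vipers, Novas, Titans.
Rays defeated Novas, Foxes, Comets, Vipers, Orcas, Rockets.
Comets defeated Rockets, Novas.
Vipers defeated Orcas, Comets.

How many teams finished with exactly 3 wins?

Win totals: Novas 3, Rockets 3, Orcas 3, Comets 2, Vipers 2, Titans 6, Foxes 3, Rays 6.
Exactly 3: Novas, Rockets, Orcas, Foxes — 4 teams.

4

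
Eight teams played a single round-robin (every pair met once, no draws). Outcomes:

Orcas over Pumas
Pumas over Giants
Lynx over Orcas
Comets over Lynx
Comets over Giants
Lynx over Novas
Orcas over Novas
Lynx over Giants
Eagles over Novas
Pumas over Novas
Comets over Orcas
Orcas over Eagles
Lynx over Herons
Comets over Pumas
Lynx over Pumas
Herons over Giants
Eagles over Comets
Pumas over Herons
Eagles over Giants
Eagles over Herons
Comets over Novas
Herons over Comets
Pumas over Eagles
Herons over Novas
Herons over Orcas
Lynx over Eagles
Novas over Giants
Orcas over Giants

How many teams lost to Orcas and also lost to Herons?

Orcas beat: Novas, Pumas, Eagles, Giants.
Herons beat: Comets, Novas, Orcas, Giants.
Both beat: Novas, Giants — 2.

2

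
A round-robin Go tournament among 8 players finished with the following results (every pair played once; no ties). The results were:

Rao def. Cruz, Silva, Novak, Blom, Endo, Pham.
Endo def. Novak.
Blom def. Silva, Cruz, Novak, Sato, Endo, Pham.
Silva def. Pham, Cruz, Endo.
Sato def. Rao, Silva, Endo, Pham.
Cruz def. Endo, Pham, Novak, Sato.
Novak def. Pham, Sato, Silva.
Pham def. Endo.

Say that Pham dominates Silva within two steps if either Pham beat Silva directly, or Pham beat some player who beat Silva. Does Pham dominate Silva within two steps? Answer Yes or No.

Pham did not beat Silva directly.
Pham beat Endo, but each of them lost to Silva. No two-step path.

No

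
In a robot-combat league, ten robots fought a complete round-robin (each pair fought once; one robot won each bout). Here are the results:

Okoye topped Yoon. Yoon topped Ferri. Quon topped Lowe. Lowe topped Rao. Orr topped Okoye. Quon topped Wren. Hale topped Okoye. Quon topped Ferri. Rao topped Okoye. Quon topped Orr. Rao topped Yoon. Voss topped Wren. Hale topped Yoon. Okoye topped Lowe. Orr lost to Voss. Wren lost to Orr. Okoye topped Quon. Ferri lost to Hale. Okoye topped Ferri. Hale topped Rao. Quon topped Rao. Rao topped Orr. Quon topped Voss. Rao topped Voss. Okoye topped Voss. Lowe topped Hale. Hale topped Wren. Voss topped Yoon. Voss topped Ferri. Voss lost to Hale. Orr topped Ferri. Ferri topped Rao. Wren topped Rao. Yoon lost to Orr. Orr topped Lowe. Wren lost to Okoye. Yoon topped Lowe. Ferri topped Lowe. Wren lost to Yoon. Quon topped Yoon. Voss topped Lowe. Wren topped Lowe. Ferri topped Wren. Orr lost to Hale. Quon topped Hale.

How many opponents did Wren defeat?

Wren's results: beat Rao, Lowe; lost to Yoon, Orr, Okoye, Voss, Hale, Quon, Ferri.
That is 2 wins.

2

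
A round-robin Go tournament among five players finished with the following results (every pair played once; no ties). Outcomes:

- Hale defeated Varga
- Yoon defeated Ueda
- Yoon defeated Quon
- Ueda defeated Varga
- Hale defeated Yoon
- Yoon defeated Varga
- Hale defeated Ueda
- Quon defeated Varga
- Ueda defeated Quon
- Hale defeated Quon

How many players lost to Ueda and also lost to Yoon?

2

Ueda beat: Varga, Quon.
Yoon beat: Varga, Ueda, Quon.
Both beat: Varga, Quon — 2.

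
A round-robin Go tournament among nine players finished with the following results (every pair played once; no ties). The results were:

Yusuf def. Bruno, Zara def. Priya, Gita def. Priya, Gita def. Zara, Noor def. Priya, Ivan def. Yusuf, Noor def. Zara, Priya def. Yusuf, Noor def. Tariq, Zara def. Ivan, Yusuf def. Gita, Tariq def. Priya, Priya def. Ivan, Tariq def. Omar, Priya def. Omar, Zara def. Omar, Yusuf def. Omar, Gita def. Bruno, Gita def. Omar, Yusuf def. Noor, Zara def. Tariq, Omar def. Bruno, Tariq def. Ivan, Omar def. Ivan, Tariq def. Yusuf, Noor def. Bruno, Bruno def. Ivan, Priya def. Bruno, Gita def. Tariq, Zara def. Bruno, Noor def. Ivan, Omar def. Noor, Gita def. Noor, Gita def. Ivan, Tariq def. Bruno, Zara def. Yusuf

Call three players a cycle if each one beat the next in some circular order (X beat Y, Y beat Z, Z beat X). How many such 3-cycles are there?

13

Win totals: Bruno 1, Priya 4, Gita 7, Tariq 5, Zara 6, Yusuf 4, Noor 5, Ivan 1, Omar 3.
A player with w wins dominates both others in C(w,2) triples; summing gives 0 + 6 + 21 + 10 + 15 + 6 + 10 + 0 + 3 = 71 transitive triples.
Total triples C(9,3) = 84, so cyclic triples = 84 − 71 = 13.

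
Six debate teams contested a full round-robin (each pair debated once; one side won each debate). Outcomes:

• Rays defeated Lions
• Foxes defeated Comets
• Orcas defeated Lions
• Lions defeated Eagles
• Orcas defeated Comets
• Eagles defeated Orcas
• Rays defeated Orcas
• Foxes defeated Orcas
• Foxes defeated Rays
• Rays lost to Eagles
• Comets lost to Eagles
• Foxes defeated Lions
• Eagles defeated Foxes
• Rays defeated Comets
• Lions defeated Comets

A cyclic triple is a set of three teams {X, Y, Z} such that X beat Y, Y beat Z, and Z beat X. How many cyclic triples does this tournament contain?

Win totals: Lions 2, Eagles 4, Foxes 4, Rays 3, Comets 0, Orcas 2.
A team with w wins dominates both others in C(w,2) triples; summing gives 1 + 6 + 6 + 3 + 0 + 1 = 17 transitive triples.
Total triples C(6,3) = 20, so cyclic triples = 20 − 17 = 3.

3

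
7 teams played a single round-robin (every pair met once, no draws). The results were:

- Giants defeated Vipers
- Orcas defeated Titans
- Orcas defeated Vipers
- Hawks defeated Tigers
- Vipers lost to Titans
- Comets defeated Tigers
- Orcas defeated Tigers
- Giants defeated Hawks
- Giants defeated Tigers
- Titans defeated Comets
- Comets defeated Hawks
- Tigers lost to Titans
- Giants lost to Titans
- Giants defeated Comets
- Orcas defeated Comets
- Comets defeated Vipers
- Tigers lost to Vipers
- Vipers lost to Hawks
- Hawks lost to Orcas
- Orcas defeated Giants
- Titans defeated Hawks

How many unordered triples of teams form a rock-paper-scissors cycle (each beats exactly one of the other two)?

Win totals: Tigers 0, Hawks 2, Orcas 6, Giants 4, Comets 3, Vipers 1, Titans 5.
A team with w wins dominates both others in C(w,2) triples; summing gives 0 + 1 + 15 + 6 + 3 + 0 + 10 = 35 transitive triples.
Total triples C(7,3) = 35, so cyclic triples = 35 − 35 = 0.

0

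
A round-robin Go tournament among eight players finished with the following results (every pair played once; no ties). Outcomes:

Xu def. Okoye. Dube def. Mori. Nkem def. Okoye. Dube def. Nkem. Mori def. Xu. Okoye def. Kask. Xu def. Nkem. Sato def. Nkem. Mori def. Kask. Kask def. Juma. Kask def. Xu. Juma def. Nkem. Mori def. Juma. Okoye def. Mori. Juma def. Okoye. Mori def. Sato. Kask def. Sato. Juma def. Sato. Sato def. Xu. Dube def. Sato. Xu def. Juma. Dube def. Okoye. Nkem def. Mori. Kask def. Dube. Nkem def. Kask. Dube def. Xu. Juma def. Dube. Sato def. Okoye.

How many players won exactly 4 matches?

3

Win totals: Dube 5, Okoye 2, Juma 4, Kask 4, Sato 3, Xu 3, Mori 4, Nkem 3.
Exactly 4: Juma, Kask, Mori — 3 players.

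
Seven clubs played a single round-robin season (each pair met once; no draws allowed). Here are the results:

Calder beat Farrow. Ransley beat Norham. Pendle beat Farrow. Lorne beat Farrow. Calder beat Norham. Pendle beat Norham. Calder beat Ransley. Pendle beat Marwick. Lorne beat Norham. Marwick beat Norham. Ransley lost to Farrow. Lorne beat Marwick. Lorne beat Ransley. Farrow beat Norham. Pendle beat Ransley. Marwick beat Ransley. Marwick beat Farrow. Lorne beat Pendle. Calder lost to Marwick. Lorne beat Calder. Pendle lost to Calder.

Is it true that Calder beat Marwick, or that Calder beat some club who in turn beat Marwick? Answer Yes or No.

Yes

Calder did not beat Marwick directly.
Calder beat Farrow, Ransley, Pendle, Norham. Of those, Pendle beat Marwick.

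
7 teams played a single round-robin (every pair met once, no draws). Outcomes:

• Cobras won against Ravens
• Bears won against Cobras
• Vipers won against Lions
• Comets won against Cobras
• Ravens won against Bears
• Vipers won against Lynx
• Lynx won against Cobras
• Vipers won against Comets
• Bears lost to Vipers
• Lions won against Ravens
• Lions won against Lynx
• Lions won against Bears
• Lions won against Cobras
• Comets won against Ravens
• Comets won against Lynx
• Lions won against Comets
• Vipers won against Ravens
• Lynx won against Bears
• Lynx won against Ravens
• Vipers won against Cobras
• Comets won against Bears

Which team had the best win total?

Win totals: Lynx 3, Comets 4, Vipers 6, Bears 1, Lions 5, Cobras 1, Ravens 1.
Vipers leads with 6 wins (next highest: 5).

Vipers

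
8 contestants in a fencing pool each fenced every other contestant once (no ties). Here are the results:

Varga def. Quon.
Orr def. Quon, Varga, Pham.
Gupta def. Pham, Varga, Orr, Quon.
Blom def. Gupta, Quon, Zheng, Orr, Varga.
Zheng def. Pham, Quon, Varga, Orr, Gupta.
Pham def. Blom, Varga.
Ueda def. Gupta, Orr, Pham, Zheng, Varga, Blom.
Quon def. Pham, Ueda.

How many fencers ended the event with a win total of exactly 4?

1

Win totals: Ueda 6, Orr 3, Zheng 5, Pham 2, Varga 1, Gupta 4, Quon 2, Blom 5.
Exactly 4: Gupta — 1 fencer.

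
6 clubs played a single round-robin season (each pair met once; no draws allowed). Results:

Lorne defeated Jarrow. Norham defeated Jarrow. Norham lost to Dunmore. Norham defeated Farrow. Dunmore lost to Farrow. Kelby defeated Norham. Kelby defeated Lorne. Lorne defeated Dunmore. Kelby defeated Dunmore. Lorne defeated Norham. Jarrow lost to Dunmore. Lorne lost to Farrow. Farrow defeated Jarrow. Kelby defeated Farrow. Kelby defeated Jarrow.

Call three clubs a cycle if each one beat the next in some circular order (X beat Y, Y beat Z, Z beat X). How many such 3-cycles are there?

Of the C(6,3) = 20 triples, the cyclic ones are: {Lorne, Farrow, Norham}; {Farrow, Norham, Dunmore}.
That is 2.

2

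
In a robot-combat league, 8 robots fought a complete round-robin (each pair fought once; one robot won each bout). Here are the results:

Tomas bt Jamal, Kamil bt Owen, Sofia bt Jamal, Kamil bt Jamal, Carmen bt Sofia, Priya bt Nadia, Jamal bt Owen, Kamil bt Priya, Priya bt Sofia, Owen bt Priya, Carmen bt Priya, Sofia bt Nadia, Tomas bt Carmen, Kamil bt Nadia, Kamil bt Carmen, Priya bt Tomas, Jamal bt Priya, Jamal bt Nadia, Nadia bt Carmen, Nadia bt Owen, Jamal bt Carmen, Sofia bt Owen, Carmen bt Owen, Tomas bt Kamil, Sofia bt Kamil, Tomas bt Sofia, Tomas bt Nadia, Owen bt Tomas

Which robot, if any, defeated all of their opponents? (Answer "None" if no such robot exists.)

None

Highest win total is Tomas with 5 (out of 7 possible).
Tomas lost to Priya, Owen, so no robot went undefeated.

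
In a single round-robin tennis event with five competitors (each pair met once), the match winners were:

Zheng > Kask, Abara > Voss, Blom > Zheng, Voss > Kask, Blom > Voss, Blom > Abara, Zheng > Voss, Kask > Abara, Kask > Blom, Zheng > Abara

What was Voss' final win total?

Voss' results: beat Kask; lost to Abara, Zheng, Blom.
That is 1 win.

1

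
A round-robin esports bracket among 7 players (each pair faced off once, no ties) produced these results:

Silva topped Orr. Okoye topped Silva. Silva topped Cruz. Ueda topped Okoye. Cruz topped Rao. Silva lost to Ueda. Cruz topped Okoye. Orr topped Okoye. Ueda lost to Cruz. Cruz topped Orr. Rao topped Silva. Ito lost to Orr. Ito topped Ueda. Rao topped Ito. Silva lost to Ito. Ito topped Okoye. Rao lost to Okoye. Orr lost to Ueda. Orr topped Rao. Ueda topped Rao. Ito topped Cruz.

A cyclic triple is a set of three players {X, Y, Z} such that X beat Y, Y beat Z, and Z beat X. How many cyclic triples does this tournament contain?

11

Win totals: Silva 2, Orr 3, Okoye 2, Ito 4, Ueda 4, Rao 2, Cruz 4.
A player with w wins dominates both others in C(w,2) triples; summing gives 1 + 3 + 1 + 6 + 6 + 1 + 6 = 24 transitive triples.
Total triples C(7,3) = 35, so cyclic triples = 35 − 24 = 11.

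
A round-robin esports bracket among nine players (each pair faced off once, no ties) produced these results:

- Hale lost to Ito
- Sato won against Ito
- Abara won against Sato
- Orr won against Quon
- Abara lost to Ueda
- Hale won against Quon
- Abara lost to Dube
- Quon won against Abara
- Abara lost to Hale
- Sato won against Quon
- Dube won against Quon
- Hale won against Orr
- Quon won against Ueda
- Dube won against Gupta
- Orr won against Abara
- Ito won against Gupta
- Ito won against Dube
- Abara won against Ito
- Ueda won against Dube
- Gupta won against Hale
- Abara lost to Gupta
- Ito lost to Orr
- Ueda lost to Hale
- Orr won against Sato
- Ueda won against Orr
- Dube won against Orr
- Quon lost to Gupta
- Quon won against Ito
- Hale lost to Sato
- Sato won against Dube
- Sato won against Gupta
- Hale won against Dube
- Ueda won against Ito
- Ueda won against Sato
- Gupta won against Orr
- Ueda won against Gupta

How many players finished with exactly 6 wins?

Win totals: Gupta 4, Orr 4, Ueda 6, Ito 3, Dube 4, Abara 2, Hale 5, Sato 5, Quon 3.
Exactly 6: Ueda — 1 player.

1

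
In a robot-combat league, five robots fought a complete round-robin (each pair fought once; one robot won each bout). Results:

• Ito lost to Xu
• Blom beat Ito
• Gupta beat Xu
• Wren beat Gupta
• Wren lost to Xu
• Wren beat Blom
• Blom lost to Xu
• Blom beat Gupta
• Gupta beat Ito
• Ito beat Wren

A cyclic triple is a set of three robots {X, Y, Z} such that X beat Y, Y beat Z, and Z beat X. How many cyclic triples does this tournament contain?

Of the C(5,3) = 10 triples, the cyclic ones are: {Xu, Blom, Gupta}; {Xu, Wren, Gupta}; {Blom, Ito, Wren}; {Ito, Wren, Gupta}.
That is 4.

4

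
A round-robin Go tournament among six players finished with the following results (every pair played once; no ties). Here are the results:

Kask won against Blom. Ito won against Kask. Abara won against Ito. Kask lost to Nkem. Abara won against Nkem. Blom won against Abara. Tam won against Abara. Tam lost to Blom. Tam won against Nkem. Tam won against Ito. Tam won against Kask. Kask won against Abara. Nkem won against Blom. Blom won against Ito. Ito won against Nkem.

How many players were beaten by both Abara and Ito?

1

Abara beat: Ito, Nkem.
Ito beat: Nkem, Kask.
Both beat: Nkem — 1.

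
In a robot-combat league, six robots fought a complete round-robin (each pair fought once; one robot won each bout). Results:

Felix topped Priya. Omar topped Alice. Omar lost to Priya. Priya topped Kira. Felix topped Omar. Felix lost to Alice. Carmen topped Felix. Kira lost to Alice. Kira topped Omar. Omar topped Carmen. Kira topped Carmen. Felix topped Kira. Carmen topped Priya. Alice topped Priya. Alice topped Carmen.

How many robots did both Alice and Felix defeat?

Alice beat: Carmen, Felix, Priya, Kira.
Felix beat: Omar, Priya, Kira.
Both beat: Priya, Kira — 2.

2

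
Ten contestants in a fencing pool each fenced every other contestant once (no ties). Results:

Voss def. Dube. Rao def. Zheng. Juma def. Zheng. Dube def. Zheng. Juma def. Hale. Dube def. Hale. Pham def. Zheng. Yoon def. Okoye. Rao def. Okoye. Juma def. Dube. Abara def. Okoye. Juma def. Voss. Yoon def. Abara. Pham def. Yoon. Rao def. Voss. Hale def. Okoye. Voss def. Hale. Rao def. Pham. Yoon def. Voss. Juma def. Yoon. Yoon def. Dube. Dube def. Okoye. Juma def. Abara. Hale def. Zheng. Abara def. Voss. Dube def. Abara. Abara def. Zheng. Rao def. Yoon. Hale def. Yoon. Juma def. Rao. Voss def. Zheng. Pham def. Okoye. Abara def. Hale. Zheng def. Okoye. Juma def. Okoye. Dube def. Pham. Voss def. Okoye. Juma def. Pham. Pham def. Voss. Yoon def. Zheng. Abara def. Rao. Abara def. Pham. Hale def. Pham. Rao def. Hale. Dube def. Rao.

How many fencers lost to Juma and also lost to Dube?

Juma beat: Pham, Dube, Yoon, Okoye, Hale, Voss, Abara, Zheng, Rao.
Dube beat: Pham, Okoye, Hale, Abara, Zheng, Rao.
Both beat: Pham, Okoye, Hale, Abara, Zheng, Rao — 6.

6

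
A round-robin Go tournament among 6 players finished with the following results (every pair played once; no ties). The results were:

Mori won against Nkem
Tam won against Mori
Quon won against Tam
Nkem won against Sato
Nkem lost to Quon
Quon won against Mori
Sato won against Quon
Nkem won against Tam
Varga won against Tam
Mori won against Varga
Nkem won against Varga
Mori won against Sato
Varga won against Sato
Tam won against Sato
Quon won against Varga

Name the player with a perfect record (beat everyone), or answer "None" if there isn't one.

Highest win total is Quon with 4 (out of 5 possible).
Quon lost to Sato, so no player went undefeated.

None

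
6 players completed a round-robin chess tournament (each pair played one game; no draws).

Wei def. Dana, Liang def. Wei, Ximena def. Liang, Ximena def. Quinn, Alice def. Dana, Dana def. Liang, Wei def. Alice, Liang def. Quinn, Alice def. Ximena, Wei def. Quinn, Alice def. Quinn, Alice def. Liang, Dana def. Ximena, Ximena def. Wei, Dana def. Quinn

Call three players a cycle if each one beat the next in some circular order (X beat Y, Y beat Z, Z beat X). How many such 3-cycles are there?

4

Of the C(6,3) = 20 triples, the cyclic ones are: {Ximena, Dana, Wei}; {Ximena, Wei, Alice}; {Dana, Liang, Wei}; {Liang, Wei, Alice}.
That is 4.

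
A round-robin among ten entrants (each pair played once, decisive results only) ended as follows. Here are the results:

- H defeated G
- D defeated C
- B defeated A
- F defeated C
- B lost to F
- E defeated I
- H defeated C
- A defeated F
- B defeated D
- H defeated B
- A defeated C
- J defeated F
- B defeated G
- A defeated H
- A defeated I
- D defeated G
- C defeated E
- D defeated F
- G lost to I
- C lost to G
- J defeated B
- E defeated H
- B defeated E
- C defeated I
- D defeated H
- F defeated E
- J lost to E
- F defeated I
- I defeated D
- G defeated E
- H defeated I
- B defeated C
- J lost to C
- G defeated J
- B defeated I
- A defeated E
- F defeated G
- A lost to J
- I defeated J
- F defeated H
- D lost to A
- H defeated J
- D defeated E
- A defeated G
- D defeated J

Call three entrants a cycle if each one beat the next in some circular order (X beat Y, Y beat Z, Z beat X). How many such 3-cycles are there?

29

Win totals: A 7, B 6, C 3, D 6, E 3, F 6, G 3, H 5, I 3, J 3.
An entrant with w wins dominates both others in C(w,2) triples; summing gives 21 + 15 + 3 + 15 + 3 + 15 + 3 + 10 + 3 + 3 = 91 transitive triples.
Total triples C(10,3) = 120, so cyclic triples = 120 − 91 = 29.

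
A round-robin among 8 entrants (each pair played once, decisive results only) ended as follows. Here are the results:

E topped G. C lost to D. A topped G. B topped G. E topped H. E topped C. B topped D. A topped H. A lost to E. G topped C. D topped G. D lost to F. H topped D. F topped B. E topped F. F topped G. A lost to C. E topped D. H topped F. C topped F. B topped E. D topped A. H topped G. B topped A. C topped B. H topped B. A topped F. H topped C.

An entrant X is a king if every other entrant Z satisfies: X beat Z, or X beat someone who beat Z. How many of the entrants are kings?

A cannot reach E in two steps.
B reaches everyone (king).
C reaches everyone (king).
D cannot reach E in two steps.
E reaches everyone (king).
F cannot reach H in two steps.
G cannot reach D, E, H in two steps.
H reaches everyone (king).
Kings: B, C, E, H — 4.

4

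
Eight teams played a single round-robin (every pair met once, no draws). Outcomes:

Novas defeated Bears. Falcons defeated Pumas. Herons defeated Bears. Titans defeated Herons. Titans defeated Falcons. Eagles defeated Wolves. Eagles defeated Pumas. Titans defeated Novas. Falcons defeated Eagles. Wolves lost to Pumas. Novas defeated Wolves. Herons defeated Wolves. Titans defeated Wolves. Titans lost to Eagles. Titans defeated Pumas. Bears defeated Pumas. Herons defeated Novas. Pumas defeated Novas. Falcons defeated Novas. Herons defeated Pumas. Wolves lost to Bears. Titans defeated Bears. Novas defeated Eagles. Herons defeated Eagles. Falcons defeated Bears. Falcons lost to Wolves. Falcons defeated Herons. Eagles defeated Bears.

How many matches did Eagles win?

Eagles' results: beat Wolves, Bears, Titans, Pumas; lost to Herons, Falcons, Novas.
That is 4 wins.

4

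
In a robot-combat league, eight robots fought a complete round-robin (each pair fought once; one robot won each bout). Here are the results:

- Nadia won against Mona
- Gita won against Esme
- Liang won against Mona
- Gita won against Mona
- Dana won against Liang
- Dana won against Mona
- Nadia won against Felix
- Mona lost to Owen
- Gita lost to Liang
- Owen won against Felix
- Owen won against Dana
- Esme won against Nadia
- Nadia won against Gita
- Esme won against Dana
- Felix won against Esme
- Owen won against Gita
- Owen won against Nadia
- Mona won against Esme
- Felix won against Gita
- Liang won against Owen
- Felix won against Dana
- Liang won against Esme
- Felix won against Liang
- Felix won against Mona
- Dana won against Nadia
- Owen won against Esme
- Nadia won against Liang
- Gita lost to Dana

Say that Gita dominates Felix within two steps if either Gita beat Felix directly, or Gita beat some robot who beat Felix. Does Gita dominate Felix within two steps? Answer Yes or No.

Gita did not beat Felix directly.
Gita beat Mona, Esme, but each of them lost to Felix. No two-step path.

No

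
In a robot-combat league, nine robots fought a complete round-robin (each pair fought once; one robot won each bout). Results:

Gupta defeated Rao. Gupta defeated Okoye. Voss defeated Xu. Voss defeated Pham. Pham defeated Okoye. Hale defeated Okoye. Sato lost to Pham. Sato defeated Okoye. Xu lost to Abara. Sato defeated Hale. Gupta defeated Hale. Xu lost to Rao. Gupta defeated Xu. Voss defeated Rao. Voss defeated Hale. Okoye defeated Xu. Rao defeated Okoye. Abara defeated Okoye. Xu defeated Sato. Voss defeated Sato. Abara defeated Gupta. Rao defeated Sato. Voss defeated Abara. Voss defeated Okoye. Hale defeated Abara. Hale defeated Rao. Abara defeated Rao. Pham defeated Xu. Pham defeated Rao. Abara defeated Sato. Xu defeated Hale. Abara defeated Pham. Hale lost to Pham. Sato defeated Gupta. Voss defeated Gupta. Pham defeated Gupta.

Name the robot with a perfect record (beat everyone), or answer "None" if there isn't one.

Voss has 8 wins out of 8 opponents — a perfect record.

Voss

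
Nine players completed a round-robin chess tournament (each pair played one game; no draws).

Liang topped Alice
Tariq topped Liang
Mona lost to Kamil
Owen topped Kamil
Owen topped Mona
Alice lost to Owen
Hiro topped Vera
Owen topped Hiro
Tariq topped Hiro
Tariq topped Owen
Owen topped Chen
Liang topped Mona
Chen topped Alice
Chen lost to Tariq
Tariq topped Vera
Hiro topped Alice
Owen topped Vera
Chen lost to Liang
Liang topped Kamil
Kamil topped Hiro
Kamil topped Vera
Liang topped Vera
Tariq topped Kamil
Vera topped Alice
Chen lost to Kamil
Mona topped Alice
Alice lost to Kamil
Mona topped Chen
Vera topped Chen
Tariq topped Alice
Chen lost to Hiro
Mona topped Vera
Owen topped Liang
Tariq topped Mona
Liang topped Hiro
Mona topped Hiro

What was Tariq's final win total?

8

Tariq's results: beat Kamil, Owen, Alice, Liang, Chen, Vera, Mona, Hiro; lost to no one.
That is 8 wins.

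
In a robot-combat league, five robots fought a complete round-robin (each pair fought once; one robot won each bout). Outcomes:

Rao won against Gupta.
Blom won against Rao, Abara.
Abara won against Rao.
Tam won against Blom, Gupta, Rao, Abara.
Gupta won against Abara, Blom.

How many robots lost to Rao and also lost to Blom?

Rao beat: Gupta.
Blom beat: Rao, Abara.
No one was beaten by both.

0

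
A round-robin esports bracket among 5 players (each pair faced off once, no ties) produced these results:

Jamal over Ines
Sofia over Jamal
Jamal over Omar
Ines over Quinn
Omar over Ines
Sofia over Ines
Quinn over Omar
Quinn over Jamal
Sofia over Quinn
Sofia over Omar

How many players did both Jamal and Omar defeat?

Jamal beat: Ines, Omar.
Omar beat: Ines.
Both beat: Ines — 1.

1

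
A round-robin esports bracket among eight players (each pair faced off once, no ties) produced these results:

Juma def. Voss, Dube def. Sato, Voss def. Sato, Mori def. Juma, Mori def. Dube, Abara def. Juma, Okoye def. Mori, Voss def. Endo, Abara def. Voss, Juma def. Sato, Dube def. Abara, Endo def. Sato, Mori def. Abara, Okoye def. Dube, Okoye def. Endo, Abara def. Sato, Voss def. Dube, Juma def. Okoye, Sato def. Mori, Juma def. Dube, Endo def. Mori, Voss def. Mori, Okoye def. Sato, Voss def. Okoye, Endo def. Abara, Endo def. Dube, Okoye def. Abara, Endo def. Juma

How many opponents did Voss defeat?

5

Voss' results: beat Mori, Okoye, Sato, Endo, Dube; lost to Juma, Abara.
That is 5 wins.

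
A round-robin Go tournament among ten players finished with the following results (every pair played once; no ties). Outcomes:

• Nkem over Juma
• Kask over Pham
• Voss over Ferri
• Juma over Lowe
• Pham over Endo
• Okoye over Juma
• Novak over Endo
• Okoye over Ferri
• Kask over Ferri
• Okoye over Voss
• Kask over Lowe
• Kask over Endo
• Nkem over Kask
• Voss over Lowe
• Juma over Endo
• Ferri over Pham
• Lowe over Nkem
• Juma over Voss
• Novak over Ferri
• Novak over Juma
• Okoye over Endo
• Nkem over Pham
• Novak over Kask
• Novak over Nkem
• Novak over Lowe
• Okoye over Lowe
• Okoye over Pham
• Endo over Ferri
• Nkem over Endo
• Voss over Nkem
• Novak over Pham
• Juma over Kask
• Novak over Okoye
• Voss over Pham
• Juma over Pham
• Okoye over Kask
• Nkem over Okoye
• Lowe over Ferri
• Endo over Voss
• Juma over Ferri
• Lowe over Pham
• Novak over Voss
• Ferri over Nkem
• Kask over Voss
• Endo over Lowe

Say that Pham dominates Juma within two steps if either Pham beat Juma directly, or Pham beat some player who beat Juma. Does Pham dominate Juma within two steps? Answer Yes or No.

Pham did not beat Juma directly.
Pham beat Endo, but each of them lost to Juma. No two-step path.

No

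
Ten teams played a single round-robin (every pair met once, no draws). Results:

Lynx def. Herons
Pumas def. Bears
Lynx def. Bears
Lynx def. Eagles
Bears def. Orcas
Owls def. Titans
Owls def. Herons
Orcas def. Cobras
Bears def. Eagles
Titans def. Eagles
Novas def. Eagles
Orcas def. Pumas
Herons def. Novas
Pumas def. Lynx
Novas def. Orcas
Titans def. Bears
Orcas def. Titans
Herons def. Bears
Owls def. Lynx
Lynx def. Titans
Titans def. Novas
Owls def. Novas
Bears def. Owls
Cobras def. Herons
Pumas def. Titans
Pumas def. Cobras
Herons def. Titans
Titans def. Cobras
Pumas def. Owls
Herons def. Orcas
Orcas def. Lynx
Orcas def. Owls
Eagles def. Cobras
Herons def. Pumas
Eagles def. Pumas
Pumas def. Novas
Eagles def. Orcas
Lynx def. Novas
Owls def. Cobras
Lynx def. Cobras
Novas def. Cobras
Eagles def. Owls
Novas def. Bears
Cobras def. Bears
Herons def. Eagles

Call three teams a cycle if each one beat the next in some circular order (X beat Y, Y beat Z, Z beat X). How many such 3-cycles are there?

33

Win totals: Herons 6, Lynx 6, Titans 4, Owls 5, Cobras 2, Pumas 6, Bears 3, Novas 4, Orcas 5, Eagles 4.
A team with w wins dominates both others in C(w,2) triples; summing gives 15 + 15 + 6 + 10 + 1 + 15 + 3 + 6 + 10 + 6 = 87 transitive triples.
Total triples C(10,3) = 120, so cyclic triples = 120 − 87 = 33.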